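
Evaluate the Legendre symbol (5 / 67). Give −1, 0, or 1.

Reciprocity: 5 ≡ 1 and 67 ≡ 3 (mod 4), so (5/67) = +(67/5).
Reduce top mod 5: now compute (2/5).
Pull out 2: since 5 ≡ 5 (mod 8), (2/5) = -1.
Reached (1/5) = 1. Collecting the sign flips along the way, the symbol is -1.

-1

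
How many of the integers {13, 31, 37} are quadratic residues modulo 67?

(13/67) = -1 → non-residue.
(31/67) = -1 → non-residue.
(37/67) = +1 → QR.
Total quadratic residues among the 3: 1.

1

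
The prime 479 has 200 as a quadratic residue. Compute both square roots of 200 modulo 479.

Since 479 ≡ 3 (mod 4), a square root of 200 is 200^((479+1)/4) = 200^120 mod 479.
Repeated squaring: 200^2≡243, 200^4≡132, 200^8≡180, 200^16≡307, 200^32≡365, 200^64≡63 (mod 479).
200^120 = 200^(64+32+16+8) ≡ 46 (mod 479).
Check: 46² = 2116 ≡ 200 (mod 479). The two roots are 46 and 433.

46, 433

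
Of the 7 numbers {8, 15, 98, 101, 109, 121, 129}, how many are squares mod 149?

2

(8/149) = -1 → non-residue.
(15/149) = -1 → non-residue.
(98/149) = -1 → non-residue.
(101/149) = -1 → non-residue.
(109/149) = -1 → non-residue.
(121/149) = +1 → QR.
(129/149) = +1 → QR.
Total quadratic residues among the 7: 2.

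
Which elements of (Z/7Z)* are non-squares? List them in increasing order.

3,5,6

Square k = 1,…,3 (k and 7−k give the same square):
1²=1, 2²=4, 3²≡2 (mod 7).
The residues are {1, 2, 4}; the non-residues are the remaining 3 nonzero classes.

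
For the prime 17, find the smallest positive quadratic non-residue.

3

(2/17) = +1, so 2 is a residue.
(3/17) = −1, so 3 is the smallest positive non-residue mod 17.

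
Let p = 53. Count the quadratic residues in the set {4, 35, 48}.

1

(4/53) = +1 → QR.
(35/53) = -1 → non-residue.
(48/53) = -1 → non-residue.
Total quadratic residues among the 3: 1.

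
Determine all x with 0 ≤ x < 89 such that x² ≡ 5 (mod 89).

89 ≡ 1 (mod 4), so we find a root by search.
Trying successive values, 19² = 361 ≡ 5 (mod 89). The other root is 89 − 19 = 70.

19, 70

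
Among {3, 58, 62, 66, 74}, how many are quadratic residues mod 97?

3

(3/97) = +1 → QR.
(58/97) = -1 → non-residue.
(62/97) = +1 → QR.
(66/97) = +1 → QR.
(74/97) = -1 → non-residue.
Total quadratic residues among the 5: 3.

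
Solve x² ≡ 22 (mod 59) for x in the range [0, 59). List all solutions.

9, 50

Since 59 ≡ 3 (mod 4), a square root of 22 is 22^((59+1)/4) = 22^15 mod 59.
Repeated squaring: 22^2≡12, 22^4≡26, 22^8≡27 (mod 59).
22^15 = 22^(8+4+2+1) ≡ 9 (mod 59).
Check: 9² = 81 ≡ 22 (mod 59). The two roots are 9 and 50.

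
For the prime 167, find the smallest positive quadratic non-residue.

(2/167) = +1, so 2 is a residue.
(3/167) = +1, so 3 is a residue.
(4/167) = +1, so 4 is a residue.
(5/167) = −1, so 5 is the smallest positive non-residue mod 167.

5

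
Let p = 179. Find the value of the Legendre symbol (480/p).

First reduce: 480 ≡ 122 (mod 179).
Pull out 2: since 179 ≡ 3 (mod 8), (2/179) = -1.
Reciprocity: 61 ≡ 1 and 179 ≡ 3 (mod 4), so (61/179) = +(179/61).
Reduce top mod 61: now compute (57/61).
Reciprocity: 57 ≡ 1 and 61 ≡ 1 (mod 4), so (57/61) = +(61/57).
Reduce top mod 57: now compute (4/57).
Pull out 2^2: since 57 ≡ 1 (mod 8), (2/57) = +1, so (2/57)^2 = +1.
Reached (1/57) = 1. Collecting the sign flips along the way, the symbol is -1.

-1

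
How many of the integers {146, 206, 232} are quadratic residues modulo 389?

(146/389) = -1 → non-residue.
(206/389) = +1 → QR.
(232/389) = +1 → QR.
Total quadratic residues among the 3: 2.

2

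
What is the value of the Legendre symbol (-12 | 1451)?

First reduce: -12 ≡ 1439 (mod 1451).
Reciprocity: 1439 ≡ 3 and 1451 ≡ 3 (mod 4), so (1439/1451) = −(1451/1439).
Reduce top mod 1439: now compute (12/1439).
Pull out 2^2: since 1439 ≡ 7 (mod 8), (2/1439) = +1, so (2/1439)^2 = +1.
Reciprocity: 3 ≡ 3 and 1439 ≡ 3 (mod 4), so (3/1439) = −(1439/3).
Reduce top mod 3: now compute (2/3).
Pull out 2: since 3 ≡ 3 (mod 8), (2/3) = -1.
Reached (1/3) = 1. Collecting the sign flips along the way, the symbol is -1.

-1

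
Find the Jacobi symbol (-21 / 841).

1

First reduce: -21 ≡ 820 (mod 841).
Pull out 2^2: since 841 ≡ 1 (mod 8), (2/841) = +1, so (2/841)^2 = +1.
Reciprocity: 205 ≡ 1 and 841 ≡ 1 (mod 4), so (205/841) = +(841/205).
Reduce top mod 205: now compute (21/205).
Reciprocity: 21 ≡ 1 and 205 ≡ 1 (mod 4), so (21/205) = +(205/21).
Reduce top mod 21: now compute (16/21).
Pull out 2^4: since 21 ≡ 5 (mod 8), (2/21) = -1, so (2/21)^4 = +1.
Reached (1/21) = 1. Collecting the sign flips along the way, the symbol is +1.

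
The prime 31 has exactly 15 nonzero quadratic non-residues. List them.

Square k = 1,…,15 (k and 31−k give the same square):
1²=1, 2²=4, 3²=9, 4²=16, 5²=25, 6²≡5, 7²≡18, 8²≡2, 9²≡19, 10²≡7, 11²≡28, 12²≡20, 13²≡14, 14²≡10, 15²≡8 (mod 31).
The residues are {1, 2, 4, 5, 7, 8, 9, 10, 14, 16, 18, 19, 20, 25, 28}; the non-residues are the remaining 15 nonzero classes.

3, 6, 11, 12, 13, 15, 17, 21, 22, 23, 24, 26, 27, 29, 30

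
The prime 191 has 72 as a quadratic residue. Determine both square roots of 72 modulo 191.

Since 191 ≡ 3 (mod 4), a square root of 72 is 72^((191+1)/4) = 72^48 mod 191.
Repeated squaring: 72^2≡27, 72^4≡156, 72^8≡79, 72^16≡129, 72^32≡24 (mod 191).
72^48 = 72^(32+16) ≡ 40 (mod 191).
Check: 40² = 1600 ≡ 72 (mod 191). The two roots are 40 and 151.

40, 151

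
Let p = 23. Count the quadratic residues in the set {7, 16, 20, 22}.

(7/23) = -1 → non-residue.
(16/23) = +1 → QR.
(20/23) = -1 → non-residue.
(22/23) = -1 → non-residue.
Total quadratic residues among the 4: 1.

1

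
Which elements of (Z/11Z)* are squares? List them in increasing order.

1,3,4,5,9

Square k = 1,…,5 (k and 11−k give the same square):
1²=1, 2²=4, 3²=9, 4²≡5, 5²≡3 (mod 11).
So the quadratic residues mod 11 are {1, 3, 4, 5, 9}.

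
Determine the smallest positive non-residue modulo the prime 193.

5

(2/193) = +1, so 2 is a residue.
(3/193) = +1, so 3 is a residue.
(4/193) = +1, so 4 is a residue.
(5/193) = −1, so 5 is the smallest positive non-residue mod 193.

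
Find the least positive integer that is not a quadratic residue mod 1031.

(2/1031) = +1, so 2 is a residue.
(3/1031) = +1, so 3 is a residue.
(4/1031) = +1, so 4 is a residue.
(5/1031) = +1, so 5 is a residue.
(6/1031) = +1, so 6 is a residue.
(7/1031) = −1, so 7 is the smallest positive non-residue mod 1031.

7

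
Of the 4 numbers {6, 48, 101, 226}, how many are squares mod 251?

2

(6/251) = -1 → non-residue.
(48/251) = +1 → QR.
(101/251) = +1 → QR.
(226/251) = -1 → non-residue.
Total quadratic residues among the 4: 2.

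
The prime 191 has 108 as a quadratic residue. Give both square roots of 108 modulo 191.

Since 191 ≡ 3 (mod 4), a square root of 108 is 108^((191+1)/4) = 108^48 mod 191.
Repeated squaring: 108^2≡13, 108^4≡169, 108^8≡102, 108^16≡90, 108^32≡78 (mod 191).
108^48 = 108^(32+16) ≡ 144 (mod 191).
Check: 144² = 20736 ≡ 108 (mod 191). The two roots are 47 and 144.

47, 144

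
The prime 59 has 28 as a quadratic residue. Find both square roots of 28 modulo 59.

Since 59 ≡ 3 (mod 4), a square root of 28 is 28^((59+1)/4) = 28^15 mod 59.
Repeated squaring: 28^2≡17, 28^4≡53, 28^8≡36 (mod 59).
28^15 = 28^(8+4+2+1) ≡ 21 (mod 59).
Check: 21² = 441 ≡ 28 (mod 59). The two roots are 21 and 38.

21, 38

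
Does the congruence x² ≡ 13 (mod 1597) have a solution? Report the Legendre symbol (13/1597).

-1

Reciprocity: 13 ≡ 1 and 1597 ≡ 1 (mod 4), so (13/1597) = +(1597/13).
Reduce top mod 13: now compute (11/13).
Reciprocity: 11 ≡ 3 and 13 ≡ 1 (mod 4), so (11/13) = +(13/11).
Reduce top mod 11: now compute (2/11).
Pull out 2: since 11 ≡ 3 (mod 8), (2/11) = -1.
Reached (1/11) = 1. Collecting the sign flips along the way, the symbol is -1.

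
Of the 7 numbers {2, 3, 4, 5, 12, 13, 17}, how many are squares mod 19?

3

(2/19) = -1 → non-residue.
(3/19) = -1 → non-residue.
(4/19) = +1 → QR.
(5/19) = +1 → QR.
(12/19) = -1 → non-residue.
(13/19) = -1 → non-residue.
(17/19) = +1 → QR.
Total quadratic residues among the 7: 3.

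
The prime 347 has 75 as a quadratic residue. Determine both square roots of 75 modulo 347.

128, 219

Since 347 ≡ 3 (mod 4), a square root of 75 is 75^((347+1)/4) = 75^87 mod 347.
Repeated squaring: 75^2≡73, 75^4≡124, 75^8≡108, 75^16≡213, 75^32≡259, 75^64≡110 (mod 347).
75^87 = 75^(64+16+4+2+1) ≡ 219 (mod 347).
Check: 219² = 47961 ≡ 75 (mod 347). The two roots are 128 and 219.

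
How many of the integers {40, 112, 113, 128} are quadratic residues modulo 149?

2

(40/149) = -1 → non-residue.
(112/149) = +1 → QR.
(113/149) = +1 → QR.
(128/149) = -1 → non-residue.
Total quadratic residues among the 4: 2.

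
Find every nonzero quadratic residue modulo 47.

1,2,3,4,6,7,8,9,12,14,16,17,18,21,24,25,27,28,32,34,36,37,42

Square k = 1,…,23 (k and 47−k give the same square):
1²=1, 2²=4, 3²=9, 4²=16, 5²=25, 6²=36, 7²≡2, 8²≡17, 9²≡34, 10²≡6, 11²≡27, 12²≡3, 13²≡28, 14²≡8, 15²≡37, 16²≡21, 17²≡7, 18²≡42, 19²≡32, 20²≡24, 21²≡18, 22²≡14, 23²≡12 (mod 47).
So the quadratic residues mod 47 are {1, 2, 3, 4, 6, 7, 8, 9, 12, 14, 16, 17, 18, 21, 24, 25, 27, 28, 32, 34, 36, 37, 42}.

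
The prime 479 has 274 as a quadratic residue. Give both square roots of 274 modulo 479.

Since 479 ≡ 3 (mod 4), a square root of 274 is 274^((479+1)/4) = 274^120 mod 479.
Repeated squaring: 274^2≡352, 274^4≡322, 274^8≡220, 274^16≡21, 274^32≡441, 274^64≡7 (mod 479).
274^120 = 274^(64+32+16+8) ≡ 194 (mod 479).
Check: 194² = 37636 ≡ 274 (mod 479). The two roots are 194 and 285.

194, 285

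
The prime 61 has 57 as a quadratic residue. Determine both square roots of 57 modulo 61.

22, 39

61 ≡ 1 (mod 4), so we find a root by search.
Trying successive values, 22² = 484 ≡ 57 (mod 61). The other root is 61 − 22 = 39.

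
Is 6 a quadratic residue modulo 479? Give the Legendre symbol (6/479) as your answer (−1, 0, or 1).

1

Euler's criterion: (6/479) ≡ 6^239 (mod 479).
6^2 ≡ 36 (mod 479)
6^4 ≡ 338 (mod 479)
6^8 ≡ 242 (mod 479)
6^16 ≡ 126 (mod 479)
6^32 ≡ 69 (mod 479)
6^64 ≡ 450 (mod 479)
6^128 ≡ 362 (mod 479)
6^239 = 6^(128+64+32+8+4+2+1) ≡ 1 (mod 479).
Result is 1, so (6/479) = 1.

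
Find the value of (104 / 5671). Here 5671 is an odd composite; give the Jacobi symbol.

Pull out 2^3: since 5671 ≡ 7 (mod 8), (2/5671) = +1, so (2/5671)^3 = +1.
Reciprocity: 13 ≡ 1 and 5671 ≡ 3 (mod 4), so (13/5671) = +(5671/13).
Reduce top mod 13: now compute (3/13).
Reciprocity: 3 ≡ 3 and 13 ≡ 1 (mod 4), so (3/13) = +(13/3).
Reduce top mod 3: now compute (1/3).
Reached (1/3) = 1. Collecting the sign flips along the way, the symbol is +1.

1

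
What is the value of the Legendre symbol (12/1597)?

1

Pull out 2^2: since 1597 ≡ 5 (mod 8), (2/1597) = -1, so (2/1597)^2 = +1.
Reciprocity: 3 ≡ 3 and 1597 ≡ 1 (mod 4), so (3/1597) = +(1597/3).
Reduce top mod 3: now compute (1/3).
Reached (1/3) = 1. Collecting the sign flips along the way, the symbol is +1.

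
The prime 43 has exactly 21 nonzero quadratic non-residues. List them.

2, 3, 5, 7, 8, 12, 18, 19, 20, 22, 26, 27, 28, 29, 30, 32, 33, 34, 37, 39, 42

Square k = 1,…,21 (k and 43−k give the same square):
1²=1, 2²=4, 3²=9, 4²=16, 5²=25, 6²=36, 7²≡6, 8²≡21, 9²≡38, 10²≡14, 11²≡35, 12²≡15, 13²≡40, 14²≡24, 15²≡10, 16²≡41, 17²≡31, 18²≡23, 19²≡17, 20²≡13, 21²≡11 (mod 43).
The residues are {1, 4, 6, 9, 10, 11, 13, 14, 15, 16, 17, 21, 23, 24, 25, 31, 35, 36, 38, 40, 41}; the non-residues are the remaining 21 nonzero classes.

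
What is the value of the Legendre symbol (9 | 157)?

Reciprocity: 9 ≡ 1 and 157 ≡ 1 (mod 4), so (9/157) = +(157/9).
Reduce top mod 9: now compute (4/9).
Pull out 2^2: since 9 ≡ 1 (mod 8), (2/9) = +1, so (2/9)^2 = +1.
Reached (1/9) = 1. Collecting the sign flips along the way, the symbol is +1.

1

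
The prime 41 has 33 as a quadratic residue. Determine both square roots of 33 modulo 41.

19, 22

41 ≡ 1 (mod 4), so we find a root by search.
Trying successive values, 19² = 361 ≡ 33 (mod 41). The other root is 41 − 19 = 22.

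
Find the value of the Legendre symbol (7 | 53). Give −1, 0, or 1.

1

Reciprocity: 7 ≡ 3 and 53 ≡ 1 (mod 4), so (7/53) = +(53/7).
Reduce top mod 7: now compute (4/7).
Pull out 2^2: since 7 ≡ 7 (mod 8), (2/7) = +1, so (2/7)^2 = +1.
Reached (1/7) = 1. Collecting the sign flips along the way, the symbol is +1.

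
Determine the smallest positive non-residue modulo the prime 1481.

(2/1481) = +1, so 2 is a residue.
(3/1481) = −1, so 3 is the smallest positive non-residue mod 1481.

3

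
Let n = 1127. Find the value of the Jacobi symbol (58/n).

1

Pull out 2: since 1127 ≡ 7 (mod 8), (2/1127) = +1.
Reciprocity: 29 ≡ 1 and 1127 ≡ 3 (mod 4), so (29/1127) = +(1127/29).
Reduce top mod 29: now compute (25/29).
Reciprocity: 25 ≡ 1 and 29 ≡ 1 (mod 4), so (25/29) = +(29/25).
Reduce top mod 25: now compute (4/25).
Pull out 2^2: since 25 ≡ 1 (mod 8), (2/25) = +1, so (2/25)^2 = +1.
Reached (1/25) = 1. Collecting the sign flips along the way, the symbol is +1.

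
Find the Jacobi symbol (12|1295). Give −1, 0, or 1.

Pull out 2^2: since 1295 ≡ 7 (mod 8), (2/1295) = +1, so (2/1295)^2 = +1.
Reciprocity: 3 ≡ 3 and 1295 ≡ 3 (mod 4), so (3/1295) = −(1295/3).
Reduce top mod 3: now compute (2/3).
Pull out 2: since 3 ≡ 3 (mod 8), (2/3) = -1.
Reached (1/3) = 1. Collecting the sign flips along the way, the symbol is +1.

1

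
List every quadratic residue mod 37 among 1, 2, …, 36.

Square k = 1,…,18 (k and 37−k give the same square):
1²=1, 2²=4, 3²=9, 4²=16, 5²=25, 6²=36, 7²≡12, 8²≡27, 9²≡7, 10²≡26, 11²≡10, 12²≡33, 13²≡21, 14²≡11, 15²≡3, 16²≡34, 17²≡30, 18²≡28 (mod 37).
So the quadratic residues mod 37 are {1, 3, 4, 7, 9, 10, 11, 12, 16, 21, 25, 26, 27, 28, 30, 33, 34, 36}.

1 3 4 7 9 10 11 12 16 21 25 26 27 28 30 33 34 36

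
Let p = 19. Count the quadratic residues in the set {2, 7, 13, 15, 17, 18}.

(2/19) = -1 → non-residue.
(7/19) = +1 → QR.
(13/19) = -1 → non-residue.
(15/19) = -1 → non-residue.
(17/19) = +1 → QR.
(18/19) = -1 → non-residue.
Total quadratic residues among the 6: 2.

2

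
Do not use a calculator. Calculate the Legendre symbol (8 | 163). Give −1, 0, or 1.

Euler's criterion: (8/163) ≡ 8^81 (mod 163).
8^2 ≡ 64 (mod 163)
8^4 ≡ 21 (mod 163)
8^8 ≡ 115 (mod 163)
8^16 ≡ 22 (mod 163)
8^32 ≡ 158 (mod 163)
8^64 ≡ 25 (mod 163)
8^81 = 8^(64+16+1) ≡ 162 (mod 163).
Result is 162 ≡ −1, so (8/163) = −1.

-1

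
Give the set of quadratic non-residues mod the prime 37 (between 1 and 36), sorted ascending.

Square k = 1,…,18 (k and 37−k give the same square):
1²=1, 2²=4, 3²=9, 4²=16, 5²=25, 6²=36, 7²≡12, 8²≡27, 9²≡7, 10²≡26, 11²≡10, 12²≡33, 13²≡21, 14²≡11, 15²≡3, 16²≡34, 17²≡30, 18²≡28 (mod 37).
The residues are {1, 3, 4, 7, 9, 10, 11, 12, 16, 21, 25, 26, 27, 28, 30, 33, 34, 36}; the non-residues are the remaining 18 nonzero classes.

2 5 6 8 13 14 15 17 18 19 20 22 23 24 29 31 32 35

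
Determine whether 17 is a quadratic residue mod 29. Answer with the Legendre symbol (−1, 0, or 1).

Reciprocity: 17 ≡ 1 and 29 ≡ 1 (mod 4), so (17/29) = +(29/17).
Reduce top mod 17: now compute (12/17).
Pull out 2^2: since 17 ≡ 1 (mod 8), (2/17) = +1, so (2/17)^2 = +1.
Reciprocity: 3 ≡ 3 and 17 ≡ 1 (mod 4), so (3/17) = +(17/3).
Reduce top mod 3: now compute (2/3).
Pull out 2: since 3 ≡ 3 (mod 8), (2/3) = -1.
Reached (1/3) = 1. Collecting the sign flips along the way, the symbol is -1.

-1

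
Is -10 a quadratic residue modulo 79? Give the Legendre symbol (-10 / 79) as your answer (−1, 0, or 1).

-1

First reduce: -10 ≡ 69 (mod 79).
Reciprocity: 69 ≡ 1 and 79 ≡ 3 (mod 4), so (69/79) = +(79/69).
Reduce top mod 69: now compute (10/69).
Pull out 2: since 69 ≡ 5 (mod 8), (2/69) = -1.
Reciprocity: 5 ≡ 1 and 69 ≡ 1 (mod 4), so (5/69) = +(69/5).
Reduce top mod 5: now compute (4/5).
Pull out 2^2: since 5 ≡ 5 (mod 8), (2/5) = -1, so (2/5)^2 = +1.
Reached (1/5) = 1. Collecting the sign flips along the way, the symbol is -1.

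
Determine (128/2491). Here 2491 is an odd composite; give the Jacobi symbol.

Pull out 2^7: since 2491 ≡ 3 (mod 8), (2/2491) = -1, so (2/2491)^7 = -1.
Reached (1/2491) = 1. Collecting the sign flips along the way, the symbol is -1.

-1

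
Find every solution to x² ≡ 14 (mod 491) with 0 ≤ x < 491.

Since 491 ≡ 3 (mod 4), a square root of 14 is 14^((491+1)/4) = 14^123 mod 491.
Repeated squaring: 14^2≡196, 14^4≡118, 14^8≡176, 14^16≡43, 14^32≡376, 14^64≡459 (mod 491).
14^123 = 14^(64+32+16+8+2+1) ≡ 387 (mod 491).
Check: 387² = 149769 ≡ 14 (mod 491). The two roots are 104 and 387.

104, 387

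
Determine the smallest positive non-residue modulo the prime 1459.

(2/1459) = −1, so 2 is the smallest positive non-residue mod 1459.

2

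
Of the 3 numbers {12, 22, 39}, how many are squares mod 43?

0

(12/43) = -1 → non-residue.
(22/43) = -1 → non-residue.
(39/43) = -1 → non-residue.
Total quadratic residues among the 3: 0.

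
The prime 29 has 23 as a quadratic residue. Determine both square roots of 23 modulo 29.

9, 20

29 ≡ 1 (mod 4), so we find a root by search.
Trying successive values, 9² = 81 ≡ 23 (mod 29). The other root is 29 − 9 = 20.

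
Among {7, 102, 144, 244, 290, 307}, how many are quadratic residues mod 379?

(7/379) = -1 → non-residue.
(102/379) = -1 → non-residue.
(144/379) = +1 → QR.
(244/379) = +1 → QR.
(290/379) = +1 → QR.
(307/379) = +1 → QR.
Total quadratic residues among the 6: 4.

4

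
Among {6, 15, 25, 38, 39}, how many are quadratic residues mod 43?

(6/43) = +1 → QR.
(15/43) = +1 → QR.
(25/43) = +1 → QR.
(38/43) = +1 → QR.
(39/43) = -1 → non-residue.
Total quadratic residues among the 5: 4.

4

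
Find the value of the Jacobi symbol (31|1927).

Reciprocity: 31 ≡ 3 and 1927 ≡ 3 (mod 4), so (31/1927) = −(1927/31).
Reduce top mod 31: now compute (5/31).
Reciprocity: 5 ≡ 1 and 31 ≡ 3 (mod 4), so (5/31) = +(31/5).
Reduce top mod 5: now compute (1/5).
Reached (1/5) = 1. Collecting the sign flips along the way, the symbol is -1.

-1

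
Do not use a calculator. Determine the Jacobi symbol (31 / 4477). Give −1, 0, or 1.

-1

Reciprocity: 31 ≡ 3 and 4477 ≡ 1 (mod 4), so (31/4477) = +(4477/31).
Reduce top mod 31: now compute (13/31).
Reciprocity: 13 ≡ 1 and 31 ≡ 3 (mod 4), so (13/31) = +(31/13).
Reduce top mod 13: now compute (5/13).
Reciprocity: 5 ≡ 1 and 13 ≡ 1 (mod 4), so (5/13) = +(13/5).
Reduce top mod 5: now compute (3/5).
Reciprocity: 3 ≡ 3 and 5 ≡ 1 (mod 4), so (3/5) = +(5/3).
Reduce top mod 3: now compute (2/3).
Pull out 2: since 3 ≡ 3 (mod 8), (2/3) = -1.
Reached (1/3) = 1. Collecting the sign flips along the way, the symbol is -1.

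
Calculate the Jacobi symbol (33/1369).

1

Reciprocity: 33 ≡ 1 and 1369 ≡ 1 (mod 4), so (33/1369) = +(1369/33).
Reduce top mod 33: now compute (16/33).
Pull out 2^4: since 33 ≡ 1 (mod 8), (2/33) = +1, so (2/33)^4 = +1.
Reached (1/33) = 1. Collecting the sign flips along the way, the symbol is +1.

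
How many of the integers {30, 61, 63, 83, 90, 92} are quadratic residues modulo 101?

2

(30/101) = +1 → QR.
(61/101) = -1 → non-residue.
(63/101) = -1 → non-residue.
(83/101) = -1 → non-residue.
(90/101) = -1 → non-residue.
(92/101) = +1 → QR.
Total quadratic residues among the 6: 2.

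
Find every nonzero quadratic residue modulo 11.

1 3 4 5 9

Square k = 1,…,5 (k and 11−k give the same square):
1²=1, 2²=4, 3²=9, 4²≡5, 5²≡3 (mod 11).
So the quadratic residues mod 11 are {1, 3, 4, 5, 9}.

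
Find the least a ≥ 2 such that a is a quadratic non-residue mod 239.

7

(2/239) = +1, so 2 is a residue.
(3/239) = +1, so 3 is a residue.
(4/239) = +1, so 4 is a residue.
(5/239) = +1, so 5 is a residue.
(6/239) = +1, so 6 is a residue.
(7/239) = −1, so 7 is the smallest positive non-residue mod 239.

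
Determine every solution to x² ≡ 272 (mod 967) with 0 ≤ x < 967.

478, 489

Since 967 ≡ 3 (mod 4), a square root of 272 is 272^((967+1)/4) = 272^242 mod 967.
Repeated squaring: 272^2≡492, 272^4≡314, 272^8≡929, 272^16≡477, 272^32≡284, 272^64≡395, 272^128≡338 (mod 967).
272^242 = 272^(128+64+32+16+2) ≡ 489 (mod 967).
Check: 489² = 239121 ≡ 272 (mod 967). The two roots are 478 and 489.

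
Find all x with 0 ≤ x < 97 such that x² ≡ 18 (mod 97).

42, 55

97 ≡ 1 (mod 4), so we find a root by search.
Trying successive values, 42² = 1764 ≡ 18 (mod 97). The other root is 97 − 42 = 55.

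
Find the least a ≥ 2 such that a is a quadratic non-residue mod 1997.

2

(2/1997) = −1, so 2 is the smallest positive non-residue mod 1997.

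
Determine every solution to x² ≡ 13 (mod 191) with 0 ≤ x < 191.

Since 191 ≡ 3 (mod 4), a square root of 13 is 13^((191+1)/4) = 13^48 mod 191.
Repeated squaring: 13^2≡169, 13^4≡102, 13^8≡90, 13^16≡78, 13^32≡163 (mod 191).
13^48 = 13^(32+16) ≡ 108 (mod 191).
Check: 108² = 11664 ≡ 13 (mod 191). The two roots are 83 and 108.

83, 108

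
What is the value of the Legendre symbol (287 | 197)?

First reduce: 287 ≡ 90 (mod 197).
Pull out 2: since 197 ≡ 5 (mod 8), (2/197) = -1.
Reciprocity: 45 ≡ 1 and 197 ≡ 1 (mod 4), so (45/197) = +(197/45).
Reduce top mod 45: now compute (17/45).
Reciprocity: 17 ≡ 1 and 45 ≡ 1 (mod 4), so (17/45) = +(45/17).
Reduce top mod 17: now compute (11/17).
Reciprocity: 11 ≡ 3 and 17 ≡ 1 (mod 4), so (11/17) = +(17/11).
Reduce top mod 11: now compute (6/11).
Pull out 2: since 11 ≡ 3 (mod 8), (2/11) = -1.
Reciprocity: 3 ≡ 3 and 11 ≡ 3 (mod 4), so (3/11) = −(11/3).
Reduce top mod 3: now compute (2/3).
Pull out 2: since 3 ≡ 3 (mod 8), (2/3) = -1.
Reached (1/3) = 1. Collecting the sign flips along the way, the symbol is +1.

1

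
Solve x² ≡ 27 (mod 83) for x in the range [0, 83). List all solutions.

Since 83 ≡ 3 (mod 4), a square root of 27 is 27^((83+1)/4) = 27^21 mod 83.
Repeated squaring: 27^2≡65, 27^4≡75, 27^8≡64, 27^16≡29 (mod 83).
27^21 = 27^(16+4+1) ≡ 44 (mod 83).
Check: 44² = 1936 ≡ 27 (mod 83). The two roots are 39 and 44.

39, 44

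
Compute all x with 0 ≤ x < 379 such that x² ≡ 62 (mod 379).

Since 379 ≡ 3 (mod 4), a square root of 62 is 62^((379+1)/4) = 62^95 mod 379.
Repeated squaring: 62^2≡54, 62^4≡263, 62^8≡191, 62^16≡97, 62^32≡313, 62^64≡187 (mod 379).
62^95 = 62^(64+16+8+4+2+1) ≡ 21 (mod 379).
Check: 21² = 441 ≡ 62 (mod 379). The two roots are 21 and 358.

21, 358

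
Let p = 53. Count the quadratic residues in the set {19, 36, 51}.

1

(19/53) = -1 → non-residue.
(36/53) = +1 → QR.
(51/53) = -1 → non-residue.
Total quadratic residues among the 3: 1.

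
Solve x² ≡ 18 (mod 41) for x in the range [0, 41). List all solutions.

41 ≡ 1 (mod 4), so we find a root by search.
Trying successive values, 10² = 100 ≡ 18 (mod 41). The other root is 41 − 10 = 31.

10, 31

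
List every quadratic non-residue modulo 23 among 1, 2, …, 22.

5 7 10 11 14 15 17 19 20 21 22

Square k = 1,…,11 (k and 23−k give the same square):
1²=1, 2²=4, 3²=9, 4²=16, 5²≡2, 6²≡13, 7²≡3, 8²≡18, 9²≡12, 10²≡8, 11²≡6 (mod 23).
The residues are {1, 2, 3, 4, 6, 8, 9, 12, 13, 16, 18}; the non-residues are the remaining 11 nonzero classes.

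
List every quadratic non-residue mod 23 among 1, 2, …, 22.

5, 7, 10, 11, 14, 15, 17, 19, 20, 21, 22

Square k = 1,…,11 (k and 23−k give the same square):
1²=1, 2²=4, 3²=9, 4²=16, 5²≡2, 6²≡13, 7²≡3, 8²≡18, 9²≡12, 10²≡8, 11²≡6 (mod 23).
The residues are {1, 2, 3, 4, 6, 8, 9, 12, 13, 16, 18}; the non-residues are the remaining 11 nonzero classes.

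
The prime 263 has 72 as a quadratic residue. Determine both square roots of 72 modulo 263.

Since 263 ≡ 3 (mod 4), a square root of 72 is 72^((263+1)/4) = 72^66 mod 263.
Repeated squaring: 72^2≡187, 72^4≡253, 72^8≡100, 72^16≡6, 72^32≡36, 72^64≡244 (mod 263).
72^66 = 72^(64+2) ≡ 129 (mod 263).
Check: 129² = 16641 ≡ 72 (mod 263). The two roots are 129 and 134.

129, 134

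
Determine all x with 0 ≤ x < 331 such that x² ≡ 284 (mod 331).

Since 331 ≡ 3 (mod 4), a square root of 284 is 284^((331+1)/4) = 284^83 mod 331.
Repeated squaring: 284^2≡223, 284^4≡79, 284^8≡283, 284^16≡318, 284^32≡169, 284^64≡95 (mod 331).
284^83 = 284^(64+16+2+1) ≡ 280 (mod 331).
Check: 280² = 78400 ≡ 284 (mod 331). The two roots are 51 and 280.

51, 280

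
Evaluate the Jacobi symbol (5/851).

1

Reciprocity: 5 ≡ 1 and 851 ≡ 3 (mod 4), so (5/851) = +(851/5).
Reduce top mod 5: now compute (1/5).
Reached (1/5) = 1. Collecting the sign flips along the way, the symbol is +1.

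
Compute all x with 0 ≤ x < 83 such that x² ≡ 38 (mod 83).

Since 83 ≡ 3 (mod 4), a square root of 38 is 38^((83+1)/4) = 38^21 mod 83.
Repeated squaring: 38^2≡33, 38^4≡10, 38^8≡17, 38^16≡40 (mod 83).
38^21 = 38^(16+4+1) ≡ 11 (mod 83).
Check: 11² = 121 ≡ 38 (mod 83). The two roots are 11 and 72.

11, 72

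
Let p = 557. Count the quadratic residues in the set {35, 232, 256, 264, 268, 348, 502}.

3

(35/557) = -1 → non-residue.
(232/557) = -1 → non-residue.
(256/557) = +1 → QR.
(264/557) = -1 → non-residue.
(268/557) = +1 → QR.
(348/557) = -1 → non-residue.
(502/557) = +1 → QR.
Total quadratic residues among the 7: 3.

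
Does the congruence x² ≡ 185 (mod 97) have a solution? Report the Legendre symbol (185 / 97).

1

Euler's criterion: (185/97) ≡ 88^48 (mod 97).
88^2 ≡ 81 (mod 97)
88^4 ≡ 62 (mod 97)
88^8 ≡ 61 (mod 97)
88^16 ≡ 35 (mod 97)
88^32 ≡ 61 (mod 97)
88^48 = 88^(32+16) ≡ 1 (mod 97).
Result is 1, so (185/97) = 1.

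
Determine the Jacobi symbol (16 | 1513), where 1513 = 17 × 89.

1

Pull out 2^4: since 1513 ≡ 1 (mod 8), (2/1513) = +1, so (2/1513)^4 = +1.
Reached (1/1513) = 1. Collecting the sign flips along the way, the symbol is +1.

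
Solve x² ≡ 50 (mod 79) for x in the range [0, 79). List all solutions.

34, 45

Since 79 ≡ 3 (mod 4), a square root of 50 is 50^((79+1)/4) = 50^20 mod 79.
Repeated squaring: 50^2≡51, 50^4≡73, 50^8≡36, 50^16≡32 (mod 79).
50^20 = 50^(16+4) ≡ 45 (mod 79).
Check: 45² = 2025 ≡ 50 (mod 79). The two roots are 34 and 45.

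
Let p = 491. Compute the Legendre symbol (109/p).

Reciprocity: 109 ≡ 1 and 491 ≡ 3 (mod 4), so (109/491) = +(491/109).
Reduce top mod 109: now compute (55/109).
Reciprocity: 55 ≡ 3 and 109 ≡ 1 (mod 4), so (55/109) = +(109/55).
Reduce top mod 55: now compute (54/55).
Pull out 2: since 55 ≡ 7 (mod 8), (2/55) = +1.
Reciprocity: 27 ≡ 3 and 55 ≡ 3 (mod 4), so (27/55) = −(55/27).
Reduce top mod 27: now compute (1/27).
Reached (1/27) = 1. Collecting the sign flips along the way, the symbol is -1.

-1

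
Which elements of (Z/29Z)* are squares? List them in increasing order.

Square k = 1,…,14 (k and 29−k give the same square):
1²=1, 2²=4, 3²=9, 4²=16, 5²=25, 6²≡7, 7²≡20, 8²≡6, 9²≡23, 10²≡13, 11²≡5, 12²≡28, 13²≡24, 14²≡22 (mod 29).
So the quadratic residues mod 29 are {1, 4, 5, 6, 7, 9, 13, 16, 20, 22, 23, 24, 25, 28}.

1,4,5,6,7,9,13,16,20,22,23,24,25,28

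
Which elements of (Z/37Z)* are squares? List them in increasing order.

1,3,4,7,9,10,11,12,16,21,25,26,27,28,30,33,34,36

Square k = 1,…,18 (k and 37−k give the same square):
1²=1, 2²=4, 3²=9, 4²=16, 5²=25, 6²=36, 7²≡12, 8²≡27, 9²≡7, 10²≡26, 11²≡10, 12²≡33, 13²≡21, 14²≡11, 15²≡3, 16²≡34, 17²≡30, 18²≡28 (mod 37).
So the quadratic residues mod 37 are {1, 3, 4, 7, 9, 10, 11, 12, 16, 21, 25, 26, 27, 28, 30, 33, 34, 36}.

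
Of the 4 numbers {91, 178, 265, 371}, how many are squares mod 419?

(91/419) = +1 → QR.
(178/419) = +1 → QR.
(265/419) = -1 → non-residue.
(371/419) = -1 → non-residue.
Total quadratic residues among the 4: 2.

2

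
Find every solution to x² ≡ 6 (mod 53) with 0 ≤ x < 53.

53 ≡ 1 (mod 4), so we find a root by search.
Trying successive values, 18² = 324 ≡ 6 (mod 53). The other root is 53 − 18 = 35.

18, 35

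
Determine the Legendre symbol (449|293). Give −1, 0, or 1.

1

Euler's criterion: (449/293) ≡ 156^146 (mod 293).
156^2 ≡ 17 (mod 293)
156^4 ≡ 289 (mod 293)
156^8 ≡ 16 (mod 293)
156^16 ≡ 256 (mod 293)
156^32 ≡ 197 (mod 293)
156^64 ≡ 133 (mod 293)
156^128 ≡ 109 (mod 293)
156^146 = 156^(128+16+2) ≡ 1 (mod 293).
Result is 1, so (449/293) = 1.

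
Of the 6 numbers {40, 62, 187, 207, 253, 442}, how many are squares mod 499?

2

(40/499) = -1 → non-residue.
(62/499) = -1 → non-residue.
(187/499) = +1 → QR.
(207/499) = -1 → non-residue.
(253/499) = +1 → QR.
(442/499) = -1 → non-residue.
Total quadratic residues among the 6: 2.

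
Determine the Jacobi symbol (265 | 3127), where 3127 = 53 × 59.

Reciprocity: 265 ≡ 1 and 3127 ≡ 3 (mod 4), so (265/3127) = +(3127/265).
Reduce top mod 265: now compute (212/265).
Pull out 2^2: since 265 ≡ 1 (mod 8), (2/265) = +1, so (2/265)^2 = +1.
Reciprocity: 53 ≡ 1 and 265 ≡ 1 (mod 4), so (53/265) = +(265/53).
Reduce top mod 53: now compute (0/53).
Top reduces to 0: gcd > 1, so the symbol is 0.

0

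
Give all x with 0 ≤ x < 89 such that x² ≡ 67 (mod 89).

44, 45

89 ≡ 1 (mod 4), so we find a root by search.
Trying successive values, 44² = 1936 ≡ 67 (mod 89). The other root is 89 − 44 = 45.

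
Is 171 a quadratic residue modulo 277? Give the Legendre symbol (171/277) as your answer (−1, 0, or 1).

1

Euler's criterion: (171/277) ≡ 171^138 (mod 277).
171^2 ≡ 156 (mod 277)
171^4 ≡ 237 (mod 277)
171^8 ≡ 215 (mod 277)
171^16 ≡ 243 (mod 277)
171^32 ≡ 48 (mod 277)
171^64 ≡ 88 (mod 277)
171^128 ≡ 265 (mod 277)
171^138 = 171^(128+8+2) ≡ 1 (mod 277).
Result is 1, so (171/277) = 1.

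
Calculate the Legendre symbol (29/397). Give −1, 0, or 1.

1

Reciprocity: 29 ≡ 1 and 397 ≡ 1 (mod 4), so (29/397) = +(397/29).
Reduce top mod 29: now compute (20/29).
Pull out 2^2: since 29 ≡ 5 (mod 8), (2/29) = -1, so (2/29)^2 = +1.
Reciprocity: 5 ≡ 1 and 29 ≡ 1 (mod 4), so (5/29) = +(29/5).
Reduce top mod 5: now compute (4/5).
Pull out 2^2: since 5 ≡ 5 (mod 8), (2/5) = -1, so (2/5)^2 = +1.
Reached (1/5) = 1. Collecting the sign flips along the way, the symbol is +1.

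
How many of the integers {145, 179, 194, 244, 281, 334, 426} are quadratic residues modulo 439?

(145/439) = +1 → QR.
(179/439) = -1 → non-residue.
(194/439) = -1 → non-residue.
(244/439) = +1 → QR.
(281/439) = +1 → QR.
(334/439) = +1 → QR.
(426/439) = -1 → non-residue.
Total quadratic residues among the 7: 4.

4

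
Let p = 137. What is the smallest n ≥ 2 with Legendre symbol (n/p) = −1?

(2/137) = +1, so 2 is a residue.
(3/137) = −1, so 3 is the smallest positive non-residue mod 137.

3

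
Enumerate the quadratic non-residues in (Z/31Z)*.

3 6 11 12 13 15 17 21 22 23 24 26 27 29 30

Square k = 1,…,15 (k and 31−k give the same square):
1²=1, 2²=4, 3²=9, 4²=16, 5²=25, 6²≡5, 7²≡18, 8²≡2, 9²≡19, 10²≡7, 11²≡28, 12²≡20, 13²≡14, 14²≡10, 15²≡8 (mod 31).
The residues are {1, 2, 4, 5, 7, 8, 9, 10, 14, 16, 18, 19, 20, 25, 28}; the non-residues are the remaining 15 nonzero classes.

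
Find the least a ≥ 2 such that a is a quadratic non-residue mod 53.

2

(2/53) = −1, so 2 is the smallest positive non-residue mod 53.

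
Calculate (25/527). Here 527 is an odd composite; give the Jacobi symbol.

1

Reciprocity: 25 ≡ 1 and 527 ≡ 3 (mod 4), so (25/527) = +(527/25).
Reduce top mod 25: now compute (2/25).
Pull out 2: since 25 ≡ 1 (mod 8), (2/25) = +1.
Reached (1/25) = 1. Collecting the sign flips along the way, the symbol is +1.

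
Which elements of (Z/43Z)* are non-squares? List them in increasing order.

2, 3, 5, 7, 8, 12, 18, 19, 20, 22, 26, 27, 28, 29, 30, 32, 33, 34, 37, 39, 42

Square k = 1,…,21 (k and 43−k give the same square):
1²=1, 2²=4, 3²=9, 4²=16, 5²=25, 6²=36, 7²≡6, 8²≡21, 9²≡38, 10²≡14, 11²≡35, 12²≡15, 13²≡40, 14²≡24, 15²≡10, 16²≡41, 17²≡31, 18²≡23, 19²≡17, 20²≡13, 21²≡11 (mod 43).
The residues are {1, 4, 6, 9, 10, 11, 13, 14, 15, 16, 17, 21, 23, 24, 25, 31, 35, 36, 38, 40, 41}; the non-residues are the remaining 21 nonzero classes.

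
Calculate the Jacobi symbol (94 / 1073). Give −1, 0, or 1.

Pull out 2: since 1073 ≡ 1 (mod 8), (2/1073) = +1.
Reciprocity: 47 ≡ 3 and 1073 ≡ 1 (mod 4), so (47/1073) = +(1073/47).
Reduce top mod 47: now compute (39/47).
Reciprocity: 39 ≡ 3 and 47 ≡ 3 (mod 4), so (39/47) = −(47/39).
Reduce top mod 39: now compute (8/39).
Pull out 2^3: since 39 ≡ 7 (mod 8), (2/39) = +1, so (2/39)^3 = +1.
Reached (1/39) = 1. Collecting the sign flips along the way, the symbol is -1.

-1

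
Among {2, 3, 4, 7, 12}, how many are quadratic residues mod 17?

(2/17) = +1 → QR.
(3/17) = -1 → non-residue.
(4/17) = +1 → QR.
(7/17) = -1 → non-residue.
(12/17) = -1 → non-residue.
Total quadratic residues among the 5: 2.

2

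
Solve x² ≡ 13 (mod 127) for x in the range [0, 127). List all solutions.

Since 127 ≡ 3 (mod 4), a square root of 13 is 13^((127+1)/4) = 13^32 mod 127.
Repeated squaring: 13^2≡42, 13^4≡113, 13^8≡69, 13^16≡62, 13^32≡34 (mod 127).
13^32 = 13^(32) ≡ 34 (mod 127).
Check: 34² = 1156 ≡ 13 (mod 127). The two roots are 34 and 93.

34, 93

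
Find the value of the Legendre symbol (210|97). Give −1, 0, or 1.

Euler's criterion: (210/97) ≡ 16^48 (mod 97).
16^2 ≡ 62 (mod 97)
16^4 ≡ 61 (mod 97)
16^8 ≡ 35 (mod 97)
16^16 ≡ 61 (mod 97)
16^32 ≡ 35 (mod 97)
16^48 = 16^(32+16) ≡ 1 (mod 97).
Result is 1, so (210/97) = 1.

1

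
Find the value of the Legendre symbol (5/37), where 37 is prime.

-1

Reciprocity: 5 ≡ 1 and 37 ≡ 1 (mod 4), so (5/37) = +(37/5).
Reduce top mod 5: now compute (2/5).
Pull out 2: since 5 ≡ 5 (mod 8), (2/5) = -1.
Reached (1/5) = 1. Collecting the sign flips along the way, the symbol is -1.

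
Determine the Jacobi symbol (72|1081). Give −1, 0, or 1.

Pull out 2^3: since 1081 ≡ 1 (mod 8), (2/1081) = +1, so (2/1081)^3 = +1.
Reciprocity: 9 ≡ 1 and 1081 ≡ 1 (mod 4), so (9/1081) = +(1081/9).
Reduce top mod 9: now compute (1/9).
Reached (1/9) = 1. Collecting the sign flips along the way, the symbol is +1.

1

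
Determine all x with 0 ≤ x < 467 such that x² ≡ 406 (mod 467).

206, 261

Since 467 ≡ 3 (mod 4), a square root of 406 is 406^((467+1)/4) = 406^117 mod 467.
Repeated squaring: 406^2≡452, 406^4≡225, 406^8≡189, 406^16≡229, 406^32≡137, 406^64≡89 (mod 467).
406^117 = 406^(64+32+16+4+1) ≡ 206 (mod 467).
Check: 206² = 42436 ≡ 406 (mod 467). The two roots are 206 and 261.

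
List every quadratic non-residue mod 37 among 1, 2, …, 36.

2,5,6,8,13,14,15,17,18,19,20,22,23,24,29,31,32,35

Square k = 1,…,18 (k and 37−k give the same square):
1²=1, 2²=4, 3²=9, 4²=16, 5²=25, 6²=36, 7²≡12, 8²≡27, 9²≡7, 10²≡26, 11²≡10, 12²≡33, 13²≡21, 14²≡11, 15²≡3, 16²≡34, 17²≡30, 18²≡28 (mod 37).
The residues are {1, 3, 4, 7, 9, 10, 11, 12, 16, 21, 25, 26, 27, 28, 30, 33, 34, 36}; the non-residues are the remaining 18 nonzero classes.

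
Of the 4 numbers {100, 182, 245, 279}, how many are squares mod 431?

(100/431) = +1 → QR.
(182/431) = +1 → QR.
(245/431) = +1 → QR.
(279/431) = -1 → non-residue.
Total quadratic residues among the 4: 3.

3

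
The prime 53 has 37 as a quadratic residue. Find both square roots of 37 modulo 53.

14, 39

53 ≡ 1 (mod 4), so we find a root by search.
Trying successive values, 14² = 196 ≡ 37 (mod 53). The other root is 53 − 14 = 39.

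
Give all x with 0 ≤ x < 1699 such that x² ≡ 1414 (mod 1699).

Since 1699 ≡ 3 (mod 4), a square root of 1414 is 1414^((1699+1)/4) = 1414^425 mod 1699.
Repeated squaring: 1414^2≡1372, 1414^4≡1591, 1414^8≡1470, 1414^16≡1471, 1414^32≡1014, 1414^64≡301, 1414^128≡554, 1414^256≡1096 (mod 1699).
1414^425 = 1414^(256+128+32+8+1) ≡ 963 (mod 1699).
Check: 963² = 927369 ≡ 1414 (mod 1699). The two roots are 736 and 963.

736, 963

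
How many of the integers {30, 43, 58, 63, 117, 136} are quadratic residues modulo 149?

2

(30/149) = +1 → QR.
(43/149) = -1 → non-residue.
(58/149) = -1 → non-residue.
(63/149) = +1 → QR.
(117/149) = -1 → non-residue.
(136/149) = -1 → non-residue.
Total quadratic residues among the 6: 2.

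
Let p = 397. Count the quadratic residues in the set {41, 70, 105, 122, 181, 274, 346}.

(41/397) = -1 → non-residue.
(70/397) = -1 → non-residue.
(105/397) = +1 → QR.
(122/397) = +1 → QR.
(181/397) = -1 → non-residue.
(274/397) = -1 → non-residue.
(346/397) = -1 → non-residue.
Total quadratic residues among the 7: 2.

2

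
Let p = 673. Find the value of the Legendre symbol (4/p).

Pull out 2^2: since 673 ≡ 1 (mod 8), (2/673) = +1, so (2/673)^2 = +1.
Reached (1/673) = 1. Collecting the sign flips along the way, the symbol is +1.

1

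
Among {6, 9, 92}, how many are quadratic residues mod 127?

1

(6/127) = -1 → non-residue.
(9/127) = +1 → QR.
(92/127) = -1 → non-residue.
Total quadratic residues among the 3: 1.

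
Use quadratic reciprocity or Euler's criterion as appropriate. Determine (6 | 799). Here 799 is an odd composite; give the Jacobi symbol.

-1

Pull out 2: since 799 ≡ 7 (mod 8), (2/799) = +1.
Reciprocity: 3 ≡ 3 and 799 ≡ 3 (mod 4), so (3/799) = −(799/3).
Reduce top mod 3: now compute (1/3).
Reached (1/3) = 1. Collecting the sign flips along the way, the symbol is -1.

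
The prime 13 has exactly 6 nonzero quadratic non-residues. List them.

2, 5, 6, 7, 8, 11

Square k = 1,…,6 (k and 13−k give the same square):
1²=1, 2²=4, 3²=9, 4²≡3, 5²≡12, 6²≡10 (mod 13).
The residues are {1, 3, 4, 9, 10, 12}; the non-residues are the remaining 6 nonzero classes.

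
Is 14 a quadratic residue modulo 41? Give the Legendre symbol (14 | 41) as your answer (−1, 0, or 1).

Euler's criterion: (14/41) ≡ 14^20 (mod 41).
14^2 ≡ 32 (mod 41)
14^4 ≡ 40 (mod 41)
14^8 ≡ 1 (mod 41)
14^16 ≡ 1 (mod 41)
14^20 = 14^(16+4) ≡ 40 (mod 41).
Result is 40 ≡ −1, so (14/41) = −1.

-1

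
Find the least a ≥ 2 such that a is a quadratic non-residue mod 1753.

(2/1753) = +1, so 2 is a residue.
(3/1753) = +1, so 3 is a residue.
(4/1753) = +1, so 4 is a residue.
(5/1753) = −1, so 5 is the smallest positive non-residue mod 1753.

5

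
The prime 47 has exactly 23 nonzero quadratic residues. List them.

Square k = 1,…,23 (k and 47−k give the same square):
1²=1, 2²=4, 3²=9, 4²=16, 5²=25, 6²=36, 7²≡2, 8²≡17, 9²≡34, 10²≡6, 11²≡27, 12²≡3, 13²≡28, 14²≡8, 15²≡37, 16²≡21, 17²≡7, 18²≡42, 19²≡32, 20²≡24, 21²≡18, 22²≡14, 23²≡12 (mod 47).
So the quadratic residues mod 47 are {1, 2, 3, 4, 6, 7, 8, 9, 12, 14, 16, 17, 18, 21, 24, 25, 27, 28, 32, 34, 36, 37, 42}.

1 2 3 4 6 7 8 9 12 14 16 17 18 21 24 25 27 28 32 34 36 37 42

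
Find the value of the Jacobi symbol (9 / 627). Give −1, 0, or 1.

Reciprocity: 9 ≡ 1 and 627 ≡ 3 (mod 4), so (9/627) = +(627/9).
Reduce top mod 9: now compute (6/9).
Pull out 2: since 9 ≡ 1 (mod 8), (2/9) = +1.
Reciprocity: 3 ≡ 3 and 9 ≡ 1 (mod 4), so (3/9) = +(9/3).
Reduce top mod 3: now compute (0/3).
Top reduces to 0: gcd > 1, so the symbol is 0.

0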